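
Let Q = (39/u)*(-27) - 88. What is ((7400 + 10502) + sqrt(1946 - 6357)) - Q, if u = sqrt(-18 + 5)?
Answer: 17990 + I*sqrt(4411) - 81*I*sqrt(13) ≈ 17990.0 - 225.63*I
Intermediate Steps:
u = I*sqrt(13) (u = sqrt(-13) = I*sqrt(13) ≈ 3.6056*I)
Q = -88 + 81*I*sqrt(13) (Q = (39/((I*sqrt(13))))*(-27) - 88 = (39*(-I*sqrt(13)/13))*(-27) - 88 = -3*I*sqrt(13)*(-27) - 88 = 81*I*sqrt(13) - 88 = -88 + 81*I*sqrt(13) ≈ -88.0 + 292.05*I)
((7400 + 10502) + sqrt(1946 - 6357)) - Q = ((7400 + 10502) + sqrt(1946 - 6357)) - (-88 + 81*I*sqrt(13)) = (17902 + sqrt(-4411)) + (88 - 81*I*sqrt(13)) = (17902 + I*sqrt(4411)) + (88 - 81*I*sqrt(13)) = 17990 + I*sqrt(4411) - 81*I*sqrt(13)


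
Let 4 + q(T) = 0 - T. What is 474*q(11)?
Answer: -7110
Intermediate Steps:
q(T) = -4 - T (q(T) = -4 + (0 - T) = -4 - T)
474*q(11) = 474*(-4 - 1*11) = 474*(-4 - 11) = 474*(-15) = -7110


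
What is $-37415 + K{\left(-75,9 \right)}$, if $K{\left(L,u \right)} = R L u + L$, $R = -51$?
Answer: $-3065$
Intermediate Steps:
$K{\left(L,u \right)} = L - 51 L u$ ($K{\left(L,u \right)} = - 51 L u + L = L - 51 L u$)
$-37415 + K{\left(-75,9 \right)} = -37415 - 75 \left(1 - 459\right) = -37415 - -34350 = -37415 + 34350 = -3065$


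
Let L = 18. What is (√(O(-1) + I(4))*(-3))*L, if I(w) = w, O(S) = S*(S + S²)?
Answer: -108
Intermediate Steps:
(√(O(-1) + I(4))*(-3))*L = (√((-1)²*(1 - 1) + 4)*(-3))*18 = (√(1*0 + 4)*(-3))*18 = (√(0 + 4)*(-3))*18 = (√4*(-3))*18 = (2*(-3))*18 = -6*18 = -108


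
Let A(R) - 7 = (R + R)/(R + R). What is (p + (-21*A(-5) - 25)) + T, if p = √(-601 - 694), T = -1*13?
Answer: -206 + I*√1295 ≈ -206.0 + 35.986*I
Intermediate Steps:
A(R) = 8 (A(R) = 7 + (R + R)/(R + R) = 7 + (2*R)/((2*R)) = 7 + (2*R)*(1/(2*R)) = 7 + 1 = 8)
T = -13
p = I*√1295 (p = √(-1295) = I*√1295 ≈ 35.986*I)
(p + (-21*A(-5) - 25)) + T = (I*√1295 + (-21*8 - 25)) - 13 = (I*√1295 + (-168 - 25)) - 13 = (I*√1295 - 193) - 13 = (-193 + I*√1295) - 13 = -206 + I*√1295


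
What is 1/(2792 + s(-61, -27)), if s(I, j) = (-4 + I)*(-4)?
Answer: 1/3052 ≈ 0.00032765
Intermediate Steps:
s(I, j) = 16 - 4*I
1/(2792 + s(-61, -27)) = 1/(2792 + (16 - 4*(-61))) = 1/(2792 + (16 + 244)) = 1/(2792 + 260) = 1/3052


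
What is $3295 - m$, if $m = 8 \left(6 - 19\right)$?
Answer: $3399$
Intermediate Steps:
$m = -104$ ($m = 8 \left(-13\right) = -104$)
$3295 - m = 3295 - -104 = 3295 + 104 = 3399$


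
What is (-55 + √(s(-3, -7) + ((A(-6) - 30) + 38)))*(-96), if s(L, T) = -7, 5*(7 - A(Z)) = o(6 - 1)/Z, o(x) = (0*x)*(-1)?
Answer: 5280 - 192*√2 ≈ 5008.5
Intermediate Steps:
o(x) = 0 (o(x) = 0*(-1) = 0)
A(Z) = 7 (A(Z) = 7 - 0/Z = 7 - ⅕*0 = 7 + 0 = 7)
(-55 + √(s(-3, -7) + ((A(-6) - 30) + 38)))*(-96) = (-55 + √(-7 + ((7 - 30) + 38)))*(-96) = (-55 + √(-7 + (-23 + 38)))*(-96) = (-55 + √(-7 + 15))*(-96) = (-55 + √8)*(-96) = (-55 + 2*√2)*(-96) = 5280 - 192*√2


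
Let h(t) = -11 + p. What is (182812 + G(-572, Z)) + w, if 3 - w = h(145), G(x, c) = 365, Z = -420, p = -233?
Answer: 183424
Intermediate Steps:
h(t) = -244 (h(t) = -11 - 233 = -244)
w = 247 (w = 3 - 1*(-244) = 3 + 244 = 247)
(182812 + G(-572, Z)) + w = (182812 + 365) + 247 = 183177 + 247 = 183424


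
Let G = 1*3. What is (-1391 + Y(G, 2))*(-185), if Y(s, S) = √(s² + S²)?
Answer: 257335 - 185*√13 ≈ 2.5667e+5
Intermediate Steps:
G = 3
Y(s, S) = √(S² + s²)
(-1391 + Y(G, 2))*(-185) = (-1391 + √(2² + 3²))*(-185) = (-1391 + √(4 + 9))*(-185) = (-1391 + √13)*(-185) = 257335 - 185*√13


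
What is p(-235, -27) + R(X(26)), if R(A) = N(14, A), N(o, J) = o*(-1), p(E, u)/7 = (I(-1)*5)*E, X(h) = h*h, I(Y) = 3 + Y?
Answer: -16464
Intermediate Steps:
X(h) = h**2
p(E, u) = 70*E (p(E, u) = 7*(((3 - 1)*5)*E) = 7*((2*5)*E) = 7*(10*E) = 70*E)
N(o, J) = -o
R(A) = -14 (R(A) = -1*14 = -14)
p(-235, -27) + R(X(26)) = 70*(-235) - 14 = -16450 - 14 = -16464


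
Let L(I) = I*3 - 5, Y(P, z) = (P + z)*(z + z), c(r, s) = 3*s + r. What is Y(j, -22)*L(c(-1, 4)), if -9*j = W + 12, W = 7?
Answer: 267344/9 ≈ 29705.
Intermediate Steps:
j = -19/9 (j = -(7 + 12)/9 = -1/9*19 = -19/9 ≈ -2.1111)
c(r, s) = r + 3*s
Y(P, z) = 2*z*(P + z) (Y(P, z) = (P + z)*(2*z) = 2*z*(P + z))
L(I) = -5 + 3*I (L(I) = 3*I - 5 = -5 + 3*I)
Y(j, -22)*L(c(-1, 4)) = (2*(-22)*(-19/9 - 22))*(-5 + 3*(-1 + 3*4)) = (2*(-22)*(-217/9))*(-5 + 3*(-1 + 12)) = 9548*(-5 + 3*11)/9 = 9548*(-5 + 33)/9 = (9548/9)*28 = 267344/9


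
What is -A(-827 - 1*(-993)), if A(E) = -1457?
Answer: 1457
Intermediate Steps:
-A(-827 - 1*(-993)) = -1*(-1457) = 1457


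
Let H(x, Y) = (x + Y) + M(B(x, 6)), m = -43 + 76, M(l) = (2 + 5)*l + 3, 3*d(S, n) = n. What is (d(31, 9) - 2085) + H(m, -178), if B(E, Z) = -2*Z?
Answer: -2308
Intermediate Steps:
d(S, n) = n/3
M(l) = 3 + 7*l (M(l) = 7*l + 3 = 3 + 7*l)
m = 33
H(x, Y) = -81 + Y + x (H(x, Y) = (x + Y) + (3 + 7*(-2*6)) = (Y + x) + (3 + 7*(-12)) = (Y + x) + (3 - 84) = (Y + x) - 81 = -81 + Y + x)
(d(31, 9) - 2085) + H(m, -178) = ((⅓)*9 - 2085) + (-81 - 178 + 33) = (3 - 2085) - 226 = -2082 - 226 = -2308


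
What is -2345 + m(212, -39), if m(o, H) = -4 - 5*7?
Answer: -2384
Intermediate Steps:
m(o, H) = -39 (m(o, H) = -4 - 35 = -39)
-2345 + m(212, -39) = -2345 - 39 = -2384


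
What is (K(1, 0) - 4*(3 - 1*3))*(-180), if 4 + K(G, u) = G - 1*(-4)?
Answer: -180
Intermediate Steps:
K(G, u) = G (K(G, u) = -4 + (G - 1*(-4)) = -4 + (G + 4) = -4 + (4 + G) = G)
(K(1, 0) - 4*(3 - 1*3))*(-180) = (1 - 4*(3 - 1*3))*(-180) = (1 - 4*(3 - 3))*(-180) = (1 - 4*0)*(-180) = (1 + 0)*(-180) = 1*(-180) = -180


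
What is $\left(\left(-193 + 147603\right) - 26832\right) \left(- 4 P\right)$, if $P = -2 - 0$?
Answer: $964624$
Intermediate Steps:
$P = -2$ ($P = -2 + 0 = -2$)
$\left(\left(-193 + 147603\right) - 26832\right) \left(- 4 P\right) = \left(\left(-193 + 147603\right) - 26832\right) \left(\left(-4\right) \left(-2\right)\right) = \left(147410 - 26832\right) 8 = 120578 \cdot 8 = 964624$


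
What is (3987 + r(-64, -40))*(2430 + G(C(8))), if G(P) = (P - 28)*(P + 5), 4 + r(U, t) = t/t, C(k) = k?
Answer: 8645280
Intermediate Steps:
r(U, t) = -3 (r(U, t) = -4 + t/t = -4 + 1 = -3)
G(P) = (-28 + P)*(5 + P)
(3987 + r(-64, -40))*(2430 + G(C(8))) = (3987 - 3)*(2430 + (-140 + 8² - 23*8)) = 3984*(2430 + (-140 + 64 - 184)) = 3984*(2430 - 260) = 3984*2170 = 8645280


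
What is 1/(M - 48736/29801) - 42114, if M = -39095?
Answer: -49067814478535/1165118831 ≈ -42114.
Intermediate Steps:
1/(M - 48736/29801) - 42114 = 1/(-39095 - 48736/29801) - 42114 = 1/(-1165118831/29801) - 42114 = -29801/1165118831 - 42114 = -49067814478535/1165118831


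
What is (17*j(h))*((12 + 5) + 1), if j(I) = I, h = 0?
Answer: 0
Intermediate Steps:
(17*j(h))*((12 + 5) + 1) = (17*0)*((12 + 5) + 1) = 0*(17 + 1) = 0*18 = 0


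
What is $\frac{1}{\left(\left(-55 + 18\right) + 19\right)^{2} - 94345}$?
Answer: $- \frac{1}{94021} \approx -1.0636 \cdot 10^{-5}$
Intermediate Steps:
$\frac{1}{\left(\left(-55 + 18\right) + 19\right)^{2} - 94345} = \frac{1}{\left(-37 + 19\right)^{2} - 94345} = \frac{1}{\left(-18\right)^{2} - 94345} = \frac{1}{324 - 94345} = \frac{1}{-94021} = - \frac{1}{94021}$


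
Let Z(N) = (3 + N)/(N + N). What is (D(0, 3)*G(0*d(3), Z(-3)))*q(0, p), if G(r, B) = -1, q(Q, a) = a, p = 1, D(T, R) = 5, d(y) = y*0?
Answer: -5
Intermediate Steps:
d(y) = 0
Z(N) = (3 + N)/(2*N) (Z(N) = (3 + N)/((2*N)) = (3 + N)*(1/(2*N)) = (3 + N)/(2*N))
(D(0, 3)*G(0*d(3), Z(-3)))*q(0, p) = (5*(-1))*1 = -5*1 = -5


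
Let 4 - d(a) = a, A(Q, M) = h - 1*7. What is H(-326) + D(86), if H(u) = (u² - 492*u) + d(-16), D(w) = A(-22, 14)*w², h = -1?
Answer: 207520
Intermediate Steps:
A(Q, M) = -8 (A(Q, M) = -1 - 1*7 = -1 - 7 = -8)
D(w) = -8*w²
d(a) = 4 - a
H(u) = 20 + u² - 492*u (H(u) = (u² - 492*u) + (4 - 1*(-16)) = (u² - 492*u) + (4 + 16) = (u² - 492*u) + 20 = 20 + u² - 492*u)
H(-326) + D(86) = (20 + (-326)² - 492*(-326)) - 8*86² = (20 + 106276 + 160392) - 8*7396 = 266688 - 59168 = 207520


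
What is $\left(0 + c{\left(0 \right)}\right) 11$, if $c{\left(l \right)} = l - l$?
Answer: $0$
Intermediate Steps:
$c{\left(l \right)} = 0$
$\left(0 + c{\left(0 \right)}\right) 11 = \left(0 + 0\right) 11 = 0 \cdot 11 = 0$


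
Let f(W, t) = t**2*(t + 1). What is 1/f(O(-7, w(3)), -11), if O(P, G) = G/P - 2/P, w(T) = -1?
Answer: -1/1210 ≈ -0.00082645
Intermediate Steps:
O(P, G) = -2/P + G/P
f(W, t) = t**2*(1 + t)
1/f(O(-7, w(3)), -11) = 1/((-11)**2*(1 - 11)) = 1/(121*(-10)) = 1/(-1210) = -1/1210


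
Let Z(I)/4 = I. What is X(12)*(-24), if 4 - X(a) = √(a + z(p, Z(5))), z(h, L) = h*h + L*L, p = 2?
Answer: -96 + 96*√26 ≈ 393.51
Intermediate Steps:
Z(I) = 4*I
z(h, L) = L² + h² (z(h, L) = h² + L² = L² + h²)
X(a) = 4 - √(404 + a) (X(a) = 4 - √(a + ((4*5)² + 2²)) = 4 - √(a + (20² + 4)) = 4 - √(a + (400 + 4)) = 4 - √(a + 404) = 4 - √(404 + a))
X(12)*(-24) = (4 - √(404 + 12))*(-24) = (4 - √416)*(-24) = (4 - 4*√26)*(-24) = -96 + 96*√26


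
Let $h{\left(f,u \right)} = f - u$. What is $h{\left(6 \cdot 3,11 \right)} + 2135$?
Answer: $2142$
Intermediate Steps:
$h{\left(6 \cdot 3,11 \right)} + 2135 = \left(6 \cdot 3 - 11\right) + 2135 = \left(18 - 11\right) + 2135 = 7 + 2135 = 2142$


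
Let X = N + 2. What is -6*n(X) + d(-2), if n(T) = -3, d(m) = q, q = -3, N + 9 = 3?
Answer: 15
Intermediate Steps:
N = -6 (N = -9 + 3 = -6)
d(m) = -3
X = -4 (X = -6 + 2 = -4)
-6*n(X) + d(-2) = -6*(-3) - 3 = 18 - 3 = 15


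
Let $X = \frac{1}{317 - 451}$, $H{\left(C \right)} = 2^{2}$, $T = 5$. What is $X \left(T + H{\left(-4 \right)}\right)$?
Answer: $- \frac{9}{134} \approx -0.067164$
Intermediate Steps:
$H{\left(C \right)} = 4$
$X = - \frac{1}{134}$ ($X = \frac{1}{-134} = - \frac{1}{134} \approx -0.0074627$)
$X \left(T + H{\left(-4 \right)}\right) = - \frac{5 + 4}{134} = \left(- \frac{1}{134}\right) 9 = - \frac{9}{134}$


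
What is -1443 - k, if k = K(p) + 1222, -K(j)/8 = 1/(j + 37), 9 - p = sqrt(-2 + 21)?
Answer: -5588137/2097 + 8*sqrt(19)/2097 ≈ -2664.8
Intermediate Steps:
p = 9 - sqrt(19) (p = 9 - sqrt(-2 + 21) = 9 - sqrt(19) ≈ 4.6411)
K(j) = -8/(37 + j) (K(j) = -8/(j + 37) = -8/(37 + j))
k = 1222 - 8/(46 - sqrt(19)) (k = -8/(37 + (9 - sqrt(19))) + 1222 = -8/(46 - sqrt(19)) + 1222 = 1222 - 8/(46 - sqrt(19)) ≈ 1221.8)
-1443 - k = -1443 - (2562166/2097 - 8*sqrt(19)/2097) = -1443 + (-2562166/2097 + 8*sqrt(19)/2097) = -5588137/2097 + 8*sqrt(19)/2097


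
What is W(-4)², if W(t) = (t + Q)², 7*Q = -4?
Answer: 1048576/2401 ≈ 436.72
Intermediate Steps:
Q = -4/7 (Q = (⅐)*(-4) = -4/7 ≈ -0.57143)
W(t) = (-4/7 + t)² (W(t) = (t - 4/7)² = (-4/7 + t)²)
W(-4)² = ((-4 + 7*(-4))²/49)² = ((-4 - 28)²/49)² = ((1/49)*(-32)²)² = ((1/49)*1024)² = (1024/49)² = 1048576/2401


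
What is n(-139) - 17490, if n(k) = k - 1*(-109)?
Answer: -17520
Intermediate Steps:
n(k) = 109 + k (n(k) = k + 109 = 109 + k)
n(-139) - 17490 = (109 - 139) - 17490 = -30 - 17490 = -17520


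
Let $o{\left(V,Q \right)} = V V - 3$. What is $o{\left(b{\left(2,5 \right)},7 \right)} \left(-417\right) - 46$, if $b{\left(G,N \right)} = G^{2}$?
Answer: $-5467$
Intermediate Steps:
$o{\left(V,Q \right)} = -3 + V^{2}$ ($o{\left(V,Q \right)} = V^{2} - 3 = -3 + V^{2}$)
$o{\left(b{\left(2,5 \right)},7 \right)} \left(-417\right) - 46 = \left(-3 + \left(2^{2}\right)^{2}\right) \left(-417\right) - 46 = \left(-3 + 4^{2}\right) \left(-417\right) - 46 = \left(-3 + 16\right) \left(-417\right) - 46 = 13 \left(-417\right) - 46 = -5421 - 46 = -5467$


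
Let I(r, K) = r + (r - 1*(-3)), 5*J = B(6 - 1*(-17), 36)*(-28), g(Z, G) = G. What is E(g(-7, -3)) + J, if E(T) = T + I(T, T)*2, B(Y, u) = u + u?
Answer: -2061/5 ≈ -412.20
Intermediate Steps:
B(Y, u) = 2*u
J = -2016/5 (J = ((2*36)*(-28))/5 = (72*(-28))/5 = (1/5)*(-2016) = -2016/5 ≈ -403.20)
I(r, K) = 3 + 2*r (I(r, K) = r + (r + 3) = r + (3 + r) = 3 + 2*r)
E(T) = 6 + 5*T (E(T) = T + (3 + 2*T)*2 = T + (6 + 4*T) = 6 + 5*T)
E(g(-7, -3)) + J = (6 + 5*(-3)) - 2016/5 = (6 - 15) - 2016/5 = -9 - 2016/5 = -2061/5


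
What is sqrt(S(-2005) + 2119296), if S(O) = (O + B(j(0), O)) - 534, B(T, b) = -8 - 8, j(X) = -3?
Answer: sqrt(2116741) ≈ 1454.9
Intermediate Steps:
B(T, b) = -16
S(O) = -550 + O (S(O) = (O - 16) - 534 = (-16 + O) - 534 = -550 + O)
sqrt(S(-2005) + 2119296) = sqrt((-550 - 2005) + 2119296) = sqrt(-2555 + 2119296) = sqrt(2116741)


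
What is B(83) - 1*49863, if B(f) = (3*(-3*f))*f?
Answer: -111864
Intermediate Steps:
B(f) = -9*f² (B(f) = (-9*f)*f = -9*f²)
B(83) - 1*49863 = -9*83² - 1*49863 = -9*6889 - 49863 = -62001 - 49863 = -111864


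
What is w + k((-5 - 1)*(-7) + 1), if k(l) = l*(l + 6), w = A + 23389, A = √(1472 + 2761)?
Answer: 25496 + √4233 ≈ 25561.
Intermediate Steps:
A = √4233 ≈ 65.062
w = 23389 + √4233 (w = √4233 + 23389 = 23389 + √4233 ≈ 23454.)
k(l) = l*(6 + l)
w + k((-5 - 1)*(-7) + 1) = (23389 + √4233) + ((-5 - 1)*(-7) + 1)*(6 + ((-5 - 1)*(-7) + 1)) = (23389 + √4233) + (-6*(-7) + 1)*(6 + (-6*(-7) + 1)) = (23389 + √4233) + (42 + 1)*(6 + (42 + 1)) = (23389 + √4233) + 43*(6 + 43) = (23389 + √4233) + 43*49 = (23389 + √4233) + 2107 = 25496 + √4233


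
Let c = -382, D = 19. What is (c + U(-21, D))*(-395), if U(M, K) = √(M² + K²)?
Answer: 150890 - 395*√802 ≈ 1.3970e+5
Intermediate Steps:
U(M, K) = √(K² + M²)
(c + U(-21, D))*(-395) = (-382 + √(19² + (-21)²))*(-395) = (-382 + √(361 + 441))*(-395) = (-382 + √802)*(-395) = 150890 - 395*√802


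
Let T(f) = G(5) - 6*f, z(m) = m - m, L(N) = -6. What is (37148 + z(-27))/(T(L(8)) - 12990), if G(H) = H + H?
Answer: -9287/3236 ≈ -2.8699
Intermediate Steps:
G(H) = 2*H
z(m) = 0
T(f) = 10 - 6*f (T(f) = 2*5 - 6*f = 10 - 6*f)
(37148 + z(-27))/(T(L(8)) - 12990) = (37148 + 0)/((10 - 6*(-6)) - 12990) = 37148/((10 + 36) - 12990) = 37148/(46 - 12990) = 37148/(-12944) = 37148*(-1/12944) = -9287/3236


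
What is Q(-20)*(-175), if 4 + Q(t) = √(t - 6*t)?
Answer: -1050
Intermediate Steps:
Q(t) = -4 + √5*√(-t) (Q(t) = -4 + √(t - 6*t) = -4 + √(-5*t) = -4 + √5*√(-t))
Q(-20)*(-175) = (-4 + √5*√(-1*(-20)))*(-175) = (-4 + √5*√20)*(-175) = (-4 + √5*(2*√5))*(-175) = (-4 + 10)*(-175) = 6*(-175) = -1050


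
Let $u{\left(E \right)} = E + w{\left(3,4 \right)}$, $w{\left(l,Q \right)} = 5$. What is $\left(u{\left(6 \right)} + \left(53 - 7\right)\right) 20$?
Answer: $1140$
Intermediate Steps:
$u{\left(E \right)} = 5 + E$ ($u{\left(E \right)} = E + 5 = 5 + E$)
$\left(u{\left(6 \right)} + \left(53 - 7\right)\right) 20 = \left(\left(5 + 6\right) + \left(53 - 7\right)\right) 20 = \left(11 + 46\right) 20 = 57 \cdot 20 = 1140$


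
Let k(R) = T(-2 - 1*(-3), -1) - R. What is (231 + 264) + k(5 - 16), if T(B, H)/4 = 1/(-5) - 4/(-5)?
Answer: 2542/5 ≈ 508.40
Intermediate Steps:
T(B, H) = 12/5 (T(B, H) = 4*(1/(-5) - 4/(-5)) = 4*(1*(-⅕) - 4*(-⅕)) = 4*(-⅕ + ⅘) = 4*(⅗) = 12/5)
k(R) = 12/5 - R
(231 + 264) + k(5 - 16) = (231 + 264) + (12/5 - (5 - 16)) = 495 + (12/5 - 1*(-11)) = 495 + (12/5 + 11) = 495 + 67/5 = 2542/5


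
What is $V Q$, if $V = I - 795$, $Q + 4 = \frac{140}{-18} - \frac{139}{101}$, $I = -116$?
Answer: $\frac{10892827}{909} \approx 11983.0$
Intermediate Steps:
$Q = - \frac{11957}{909}$ ($Q = -4 + \left(\frac{140}{-18} - \frac{139}{101}\right) = -4 + \left(140 \left(- \frac{1}{18}\right) - \frac{139}{101}\right) = -4 - \frac{8321}{909} = - \frac{11957}{909} \approx -13.154$)
$V = -911$ ($V = -116 - 795 = -911$)
$V Q = \left(-911\right) \left(- \frac{11957}{909}\right) = \frac{10892827}{909}$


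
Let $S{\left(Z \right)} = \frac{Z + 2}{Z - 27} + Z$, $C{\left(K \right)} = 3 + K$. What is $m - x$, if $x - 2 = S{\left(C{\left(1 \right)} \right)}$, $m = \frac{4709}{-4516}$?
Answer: $- \frac{704419}{103868} \approx -6.7819$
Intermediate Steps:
$m = - \frac{4709}{4516}$ ($m = 4709 \left(- \frac{1}{4516}\right) = - \frac{4709}{4516} \approx -1.0427$)
$S{\left(Z \right)} = Z + \frac{2 + Z}{-27 + Z}$ ($S{\left(Z \right)} = \frac{2 + Z}{-27 + Z} + Z = Z + \frac{2 + Z}{-27 + Z}$)
$x = \frac{132}{23}$ ($x = 2 + \frac{2 + \left(3 + 1\right)^{2} - 26 \left(3 + 1\right)}{-27 + \left(3 + 1\right)} = 2 + \frac{2 + 4^{2} - 104}{-27 + 4} = 2 + \frac{2 + 16 - 104}{-23} = 2 - - \frac{86}{23} = 2 + \frac{86}{23} = \frac{132}{23} \approx 5.7391$)
$m - x = - \frac{4709}{4516} - \frac{132}{23} = - \frac{704419}{103868}$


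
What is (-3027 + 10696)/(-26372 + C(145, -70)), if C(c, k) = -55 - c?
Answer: -7669/26572 ≈ -0.28861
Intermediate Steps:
(-3027 + 10696)/(-26372 + C(145, -70)) = (-3027 + 10696)/(-26372 + (-55 - 1*145)) = 7669/(-26372 + (-55 - 145)) = 7669/(-26372 - 200) = 7669/(-26572) = 7669*(-1/26572) = -7669/26572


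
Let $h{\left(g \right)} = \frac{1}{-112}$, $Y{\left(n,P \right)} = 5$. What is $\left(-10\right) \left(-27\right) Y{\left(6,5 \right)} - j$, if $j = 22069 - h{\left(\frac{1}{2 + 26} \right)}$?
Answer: $- \frac{2320529}{112} \approx -20719.0$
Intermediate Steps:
$h{\left(g \right)} = - \frac{1}{112}$
$j = \frac{2471729}{112}$ ($j = 22069 - - \frac{1}{112} = 22069 + \frac{1}{112} = \frac{2471729}{112} \approx 22069.0$)
$\left(-10\right) \left(-27\right) Y{\left(6,5 \right)} - j = \left(-10\right) \left(-27\right) 5 - \frac{2471729}{112} = 270 \cdot 5 - \frac{2471729}{112} = 1350 - \frac{2471729}{112} = - \frac{2320529}{112}$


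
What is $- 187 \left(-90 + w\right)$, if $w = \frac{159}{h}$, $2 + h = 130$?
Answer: $\frac{2124507}{128} \approx 16598.0$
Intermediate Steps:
$h = 128$ ($h = -2 + 130 = 128$)
$w = \frac{159}{128} \approx 1.2422$
$- 187 \left(-90 + w\right) = - 187 \left(-90 + \frac{159}{128}\right) = \left(-187\right) \left(- \frac{11361}{128}\right) = \frac{2124507}{128}$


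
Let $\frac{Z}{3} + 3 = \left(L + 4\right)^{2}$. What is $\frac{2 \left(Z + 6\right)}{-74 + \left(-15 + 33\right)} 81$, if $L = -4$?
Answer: $\frac{243}{28} \approx 8.6786$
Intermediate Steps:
$Z = -9$ ($Z = -9 + 3 \left(-4 + 4\right)^{2} = -9 + 3 \cdot 0^{2} = -9 + 3 \cdot 0 = -9 + 0 = -9$)
$\frac{2 \left(Z + 6\right)}{-74 + \left(-15 + 33\right)} 81 = \frac{2 \left(-9 + 6\right)}{-74 + \left(-15 + 33\right)} 81 = \frac{2 \left(-3\right)}{-74 + 18} \cdot 81 = - \frac{6}{-56} \cdot 81 = \left(-6\right) \left(- \frac{1}{56}\right) 81 = \frac{3}{28} \cdot 81 = \frac{243}{28}$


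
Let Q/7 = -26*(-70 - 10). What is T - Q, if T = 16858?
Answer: 2298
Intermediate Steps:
Q = 14560 (Q = 7*(-26*(-70 - 10)) = 7*(-26*(-80)) = 7*2080 = 14560)
T - Q = 16858 - 1*14560 = 16858 - 14560 = 2298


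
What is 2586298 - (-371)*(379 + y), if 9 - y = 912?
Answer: 2391894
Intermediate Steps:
y = -903 (y = 9 - 1*912 = 9 - 912 = -903)
2586298 - (-371)*(379 + y) = 2586298 - (-371)*(379 - 903) = 2586298 - (-371)*(-524) = 2586298 - 1*194404 = 2586298 - 194404 = 2391894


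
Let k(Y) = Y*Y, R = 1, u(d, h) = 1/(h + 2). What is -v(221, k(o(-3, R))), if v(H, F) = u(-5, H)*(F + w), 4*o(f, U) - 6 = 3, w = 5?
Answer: -161/3568 ≈ -0.045123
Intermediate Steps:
u(d, h) = 1/(2 + h)
o(f, U) = 9/4 (o(f, U) = 3/2 + (1/4)*3 = 3/2 + 3/4 = 9/4)
k(Y) = Y**2
v(H, F) = (5 + F)/(2 + H) (v(H, F) = (F + 5)/(2 + H) = (5 + F)/(2 + H))
-v(221, k(o(-3, R))) = -(5 + (9/4)**2)/(2 + 221) = -(5 + 81/16)/223 = -161/(223*16) = -1*161/3568 = -161/3568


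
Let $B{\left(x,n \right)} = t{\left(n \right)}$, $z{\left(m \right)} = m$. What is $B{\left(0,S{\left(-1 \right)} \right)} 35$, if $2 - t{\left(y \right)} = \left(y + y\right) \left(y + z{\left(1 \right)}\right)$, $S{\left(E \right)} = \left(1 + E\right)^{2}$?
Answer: $70$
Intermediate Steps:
$t{\left(y \right)} = 2 - 2 y \left(1 + y\right)$ ($t{\left(y \right)} = 2 - \left(y + y\right) \left(y + 1\right) = 2 - 2 y \left(1 + y\right)$)
$B{\left(x,n \right)} = 2 - 2 n - 2 n^{2}$
$B{\left(0,S{\left(-1 \right)} \right)} 35 = \left(2 - 2 \left(1 - 1\right)^{2} - 2 \left(\left(1 - 1\right)^{2}\right)^{2}\right) 35 = \left(2 - 2 \cdot 0^{2} - 2 \left(0^{2}\right)^{2}\right) 35 = \left(2 - 0 - 2 \cdot 0^{2}\right) 35 = \left(2 + 0 - 0\right) 35 = \left(2 + 0 + 0\right) 35 = 2 \cdot 35 = 70$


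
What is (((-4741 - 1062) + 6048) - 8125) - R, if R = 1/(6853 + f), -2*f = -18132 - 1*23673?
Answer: -437426682/55511 ≈ -7880.0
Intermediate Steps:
f = 41805/2 (f = -(-18132 - 1*23673)/2 = -(-18132 - 23673)/2 = -½*(-41805) = 41805/2 ≈ 20903.)
R = 2/55511 (R = 1/(6853 + 41805/2) = 1/(55511/2) = 2/55511 ≈ 3.6029e-5)
(((-4741 - 1062) + 6048) - 8125) - R = (((-4741 - 1062) + 6048) - 8125) - 1*2/55511 = ((-5803 + 6048) - 8125) - 2/55511 = (245 - 8125) - 2/55511 = -7880 - 2/55511 = -437426682/55511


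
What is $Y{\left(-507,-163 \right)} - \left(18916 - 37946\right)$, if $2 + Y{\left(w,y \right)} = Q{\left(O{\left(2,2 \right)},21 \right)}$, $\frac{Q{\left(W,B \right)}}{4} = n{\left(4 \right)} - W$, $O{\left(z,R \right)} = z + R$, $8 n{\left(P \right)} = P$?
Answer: $19014$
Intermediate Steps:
$n{\left(P \right)} = \frac{P}{8}$
$O{\left(z,R \right)} = R + z$
$Q{\left(W,B \right)} = 2 - 4 W$ ($Q{\left(W,B \right)} = 4 \left(\frac{1}{8} \cdot 4 - W\right) = 4 \left(\frac{1}{2} - W\right) = 2 - 4 W$)
$Y{\left(w,y \right)} = -16$ ($Y{\left(w,y \right)} = -2 + \left(2 - 4 \left(2 + 2\right)\right) = -2 + \left(2 - 16\right) = -2 - 14 = -16$)
$Y{\left(-507,-163 \right)} - \left(18916 - 37946\right) = -16 - \left(18916 - 37946\right) = -16 - -19030 = -16 + 19030 = 19014$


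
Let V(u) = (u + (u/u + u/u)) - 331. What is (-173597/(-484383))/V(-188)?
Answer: -173597/250426011 ≈ -0.00069321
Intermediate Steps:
V(u) = -329 + u (V(u) = (u + (1 + 1)) - 331 = (u + 2) - 331 = (2 + u) - 331 = -329 + u)
(-173597/(-484383))/V(-188) = (-173597/(-484383))/(-329 - 188) = -173597*(-1/484383)/(-517) = (173597/484383)*(-1/517) = -173597/250426011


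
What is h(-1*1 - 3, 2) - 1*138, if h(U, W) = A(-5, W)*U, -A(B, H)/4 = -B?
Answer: -58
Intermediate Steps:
A(B, H) = 4*B (A(B, H) = -(-4)*B = 4*B)
h(U, W) = -20*U (h(U, W) = (4*(-5))*U = -20*U)
h(-1*1 - 3, 2) - 1*138 = -20*(-1*1 - 3) - 1*138 = -20*(-1 - 3) - 138 = -20*(-4) - 138 = 80 - 138 = -58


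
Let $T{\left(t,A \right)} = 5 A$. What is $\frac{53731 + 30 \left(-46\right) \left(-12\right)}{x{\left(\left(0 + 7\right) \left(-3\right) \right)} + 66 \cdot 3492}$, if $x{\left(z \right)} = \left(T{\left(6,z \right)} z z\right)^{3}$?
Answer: $- \frac{70291}{99285005592153} \approx -7.0797 \cdot 10^{-10}$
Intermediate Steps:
$x{\left(z \right)} = 125 z^{9}$ ($x{\left(z \right)} = \left(5 z z z\right)^{3} = \left(5 z^{2} z\right)^{3} = \left(5 z^{3}\right)^{3} = 125 z^{9}$)
$\frac{53731 + 30 \left(-46\right) \left(-12\right)}{x{\left(\left(0 + 7\right) \left(-3\right) \right)} + 66 \cdot 3492} = \frac{53731 + 30 \left(-46\right) \left(-12\right)}{125 \left(\left(0 + 7\right) \left(-3\right)\right)^{9} + 66 \cdot 3492} = \frac{53731 - -16560}{125 \left(7 \left(-3\right)\right)^{9} + 230472} = \frac{53731 + 16560}{125 \left(-21\right)^{9} + 230472} = \frac{70291}{125 \left(-794280046581\right) + 230472} = \frac{70291}{-99285005822625 + 230472} = \frac{70291}{-99285005592153} = 70291 \left(- \frac{1}{99285005592153}\right) = - \frac{70291}{99285005592153}$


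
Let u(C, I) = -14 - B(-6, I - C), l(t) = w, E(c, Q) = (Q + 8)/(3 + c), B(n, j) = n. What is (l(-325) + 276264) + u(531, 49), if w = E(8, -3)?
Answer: 3038821/11 ≈ 2.7626e+5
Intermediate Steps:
E(c, Q) = (8 + Q)/(3 + c)
w = 5/11 (w = (8 - 3)/(3 + 8) = 5/11 ≈ 0.45455)
l(t) = 5/11
u(C, I) = -8 (u(C, I) = -14 - 1*(-6) = -14 + 6 = -8)
(l(-325) + 276264) + u(531, 49) = (5/11 + 276264) - 8 = 3038909/11 - 8 = 3038821/11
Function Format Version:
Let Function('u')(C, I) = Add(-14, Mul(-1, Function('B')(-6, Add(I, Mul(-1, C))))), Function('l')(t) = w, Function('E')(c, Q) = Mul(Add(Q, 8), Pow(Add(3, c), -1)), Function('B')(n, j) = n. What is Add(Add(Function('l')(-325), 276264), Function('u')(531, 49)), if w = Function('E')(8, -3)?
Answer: Rational(3038821, 11) ≈ 2.7626e+5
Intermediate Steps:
Function('E')(c, Q) = Mul(Pow(Add(3, c), -1), Add(8, Q)) (Function('E')(c, Q) = Mul(Add(8, Q), Pow(Add(3, c), -1)) = Mul(Pow(Add(3, c), -1), Add(8, Q)))
w = Rational(5, 11) (w = Mul(Pow(Add(3, 8), -1), Add(8, -3)) = Mul(Pow(11, -1), 5) = Mul(Rational(1, 11), 5) = Rational(5, 11) ≈ 0.45455)
Function('l')(t) = Rational(5, 11)
Function('u')(C, I) = -8 (Function('u')(C, I) = Add(-14, Mul(-1, -6)) = Add(-14, 6) = -8)
Add(Add(Function('l')(-325), 276264), Function('u')(531, 49)) = Add(Add(Rational(5, 11), 276264), -8) = Add(Rational(3038909, 11), -8) = Rational(3038821, 11)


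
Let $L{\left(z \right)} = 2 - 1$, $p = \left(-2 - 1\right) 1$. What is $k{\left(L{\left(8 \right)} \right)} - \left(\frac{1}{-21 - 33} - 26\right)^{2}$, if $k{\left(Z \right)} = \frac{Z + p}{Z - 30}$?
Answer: $- \frac{57240893}{84564} \approx -676.89$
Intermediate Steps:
$p = -3$ ($p = \left(-3\right) 1 = -3$)
$L{\left(z \right)} = 1$
$k{\left(Z \right)} = \frac{-3 + Z}{-30 + Z}$ ($k{\left(Z \right)} = \frac{Z - 3}{Z - 30} = \frac{-3 + Z}{-30 + Z}$)
$k{\left(L{\left(8 \right)} \right)} - \left(\frac{1}{-21 - 33} - 26\right)^{2} = \frac{-3 + 1}{-30 + 1} - \left(\frac{1}{-21 - 33} - 26\right)^{2} = \frac{1}{-29} \left(-2\right) - \left(\frac{1}{-54} - 26\right)^{2} = \left(- \frac{1}{29}\right) \left(-2\right) - \left(- \frac{1}{54} - 26\right)^{2} = \frac{2}{29} - \left(- \frac{1405}{54}\right)^{2} = \frac{2}{29} - \frac{1974025}{2916} = - \frac{57240893}{84564}$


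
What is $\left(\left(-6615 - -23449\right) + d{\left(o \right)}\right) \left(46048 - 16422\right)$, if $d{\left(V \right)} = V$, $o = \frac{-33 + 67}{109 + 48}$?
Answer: $\frac{78300688472}{157} \approx 4.9873 \cdot 10^{8}$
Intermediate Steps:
$o = \frac{34}{157} \approx 0.21656$
$\left(\left(-6615 - -23449\right) + d{\left(o \right)}\right) \left(46048 - 16422\right) = \left(\left(-6615 - -23449\right) + \frac{34}{157}\right) \left(46048 - 16422\right) = \left(\left(-6615 + 23449\right) + \frac{34}{157}\right) \left(46048 - 16422\right) = \left(16834 + \frac{34}{157}\right) 29626 = \frac{2642972}{157} \cdot 29626 = \frac{78300688472}{157}$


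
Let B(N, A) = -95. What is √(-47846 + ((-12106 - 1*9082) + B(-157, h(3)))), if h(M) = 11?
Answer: 3*I*√7681 ≈ 262.92*I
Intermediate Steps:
√(-47846 + ((-12106 - 1*9082) + B(-157, h(3)))) = √(-47846 + ((-12106 - 1*9082) - 95)) = √(-47846 + ((-12106 - 9082) - 95)) = √(-47846 + (-21188 - 95)) = √(-47846 - 21283) = √(-69129) = 3*I*√7681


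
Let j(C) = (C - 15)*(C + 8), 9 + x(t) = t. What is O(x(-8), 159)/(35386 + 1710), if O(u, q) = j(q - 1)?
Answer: 11869/18548 ≈ 0.63991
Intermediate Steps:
x(t) = -9 + t
j(C) = (-15 + C)*(8 + C)
O(u, q) = -113 + (-1 + q)² - 7*q (O(u, q) = -120 + (q - 1)² - 7*(q - 1) = -120 + (-1 + q)² - 7*(-1 + q) = -120 + (-1 + q)² + (7 - 7*q) = -113 + (-1 + q)² - 7*q)
O(x(-8), 159)/(35386 + 1710) = (-112 + 159² - 9*159)/(35386 + 1710) = (-112 + 25281 - 1431)/37096 = 23738*(1/37096) = 11869/18548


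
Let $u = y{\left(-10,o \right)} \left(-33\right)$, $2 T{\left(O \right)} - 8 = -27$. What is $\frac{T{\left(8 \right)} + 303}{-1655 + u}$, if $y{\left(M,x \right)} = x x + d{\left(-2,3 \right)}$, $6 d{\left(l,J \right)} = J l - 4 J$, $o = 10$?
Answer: $- \frac{587}{9712} \approx -0.060441$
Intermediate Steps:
$T{\left(O \right)} = - \frac{19}{2}$ ($T{\left(O \right)} = 4 + \frac{1}{2} \left(-27\right) = 4 - \frac{27}{2} = - \frac{19}{2}$)
$d{\left(l,J \right)} = - \frac{2 J}{3} + \frac{J l}{6}$ ($d{\left(l,J \right)} = \frac{J l - 4 J}{6} = \frac{- 4 J + J l}{6} = - \frac{2 J}{3} + \frac{J l}{6}$)
$y{\left(M,x \right)} = -3 + x^{2}$ ($y{\left(M,x \right)} = x x + \frac{1}{6} \cdot 3 \left(-4 - 2\right) = x^{2} + \frac{1}{6} \cdot 3 \left(-6\right) = x^{2} - 3 = -3 + x^{2}$)
$u = -3201$ ($u = \left(-3 + 10^{2}\right) \left(-33\right) = \left(-3 + 100\right) \left(-33\right) = 97 \left(-33\right) = -3201$)
$\frac{T{\left(8 \right)} + 303}{-1655 + u} = \frac{- \frac{19}{2} + 303}{-1655 - 3201} = \frac{587}{2 \left(-4856\right)} = \frac{587}{2} \left(- \frac{1}{4856}\right) = - \frac{587}{9712}$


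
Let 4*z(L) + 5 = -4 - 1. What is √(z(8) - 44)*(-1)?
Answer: -I*√186/2 ≈ -6.8191*I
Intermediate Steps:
z(L) = -5/2 (z(L) = -5/4 + (-4 - 1)/4 = -5/4 + (¼)*(-5) = -5/4 - 5/4 = -5/2)
√(z(8) - 44)*(-1) = √(-5/2 - 44)*(-1) = √(-93/2)*(-1) = (I*√186/2)*(-1) = -I*√186/2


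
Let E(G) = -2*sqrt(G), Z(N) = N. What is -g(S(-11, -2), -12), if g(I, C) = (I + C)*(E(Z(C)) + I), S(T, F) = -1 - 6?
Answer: -133 - 76*I*sqrt(3) ≈ -133.0 - 131.64*I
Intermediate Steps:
S(T, F) = -7
g(I, C) = (C + I)*(I - 2*sqrt(C)) (g(I, C) = (I + C)*(-2*sqrt(C) + I) = (C + I)*(I - 2*sqrt(C)))
-g(S(-11, -2), -12) = -((-7)**2 - (-48)*I*sqrt(3) - 12*(-7) - 2*(-7)*sqrt(-12)) = -(49 - (-48)*I*sqrt(3) + 84 - 2*(-7)*2*I*sqrt(3)) = -(49 + 48*I*sqrt(3) + 84 + 28*I*sqrt(3)) = -(133 + 76*I*sqrt(3)) = -133 - 76*I*sqrt(3)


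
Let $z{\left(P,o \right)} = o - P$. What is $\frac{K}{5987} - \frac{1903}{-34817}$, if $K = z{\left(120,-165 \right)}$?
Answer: $\frac{1470416}{208449379} \approx 0.0070541$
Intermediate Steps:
$K = -285$ ($K = -165 - 120 = -285$)
$\frac{K}{5987} - \frac{1903}{-34817} = - \frac{285}{5987} - \frac{1903}{-34817} = \left(-285\right) \frac{1}{5987} - - \frac{1903}{34817} = - \frac{285}{5987} + \frac{1903}{34817} = \frac{1470416}{208449379}$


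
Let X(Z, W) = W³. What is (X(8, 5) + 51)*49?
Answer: 8624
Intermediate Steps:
(X(8, 5) + 51)*49 = (5³ + 51)*49 = (125 + 51)*49 = 176*49 = 8624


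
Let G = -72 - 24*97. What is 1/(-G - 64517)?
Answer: -1/62117 ≈ -1.6099e-5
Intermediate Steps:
G = -2400 (G = -72 - 2328 = -2400)
1/(-G - 64517) = 1/(-1*(-2400) - 64517) = 1/(2400 - 64517) = 1/(-62117) = -1/62117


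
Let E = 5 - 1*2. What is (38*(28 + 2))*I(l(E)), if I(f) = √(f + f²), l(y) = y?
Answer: 2280*√3 ≈ 3949.1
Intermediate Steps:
E = 3 (E = 5 - 2 = 3)
(38*(28 + 2))*I(l(E)) = (38*(28 + 2))*√(3*(1 + 3)) = (38*30)*√(3*4) = 1140*√12 = 1140*(2*√3) = 2280*√3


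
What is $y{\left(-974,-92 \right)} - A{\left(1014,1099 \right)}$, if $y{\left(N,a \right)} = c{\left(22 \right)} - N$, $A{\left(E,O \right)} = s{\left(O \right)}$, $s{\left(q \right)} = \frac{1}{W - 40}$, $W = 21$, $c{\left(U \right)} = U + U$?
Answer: $\frac{19343}{19} \approx 1018.1$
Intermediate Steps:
$c{\left(U \right)} = 2 U$
$s{\left(q \right)} = - \frac{1}{19}$ ($s{\left(q \right)} = \frac{1}{21 - 40} = \frac{1}{-19} = - \frac{1}{19}$)
$A{\left(E,O \right)} = - \frac{1}{19}$
$y{\left(N,a \right)} = 44 - N$ ($y{\left(N,a \right)} = 2 \cdot 22 - N = 44 - N$)
$y{\left(-974,-92 \right)} - A{\left(1014,1099 \right)} = \left(44 - -974\right) - - \frac{1}{19} = \left(44 + 974\right) + \frac{1}{19} = 1018 + \frac{1}{19} = \frac{19343}{19}$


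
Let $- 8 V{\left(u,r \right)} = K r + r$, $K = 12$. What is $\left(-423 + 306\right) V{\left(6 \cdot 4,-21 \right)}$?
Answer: $- \frac{31941}{8} \approx -3992.6$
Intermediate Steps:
$V{\left(u,r \right)} = - \frac{13 r}{8}$ ($V{\left(u,r \right)} = - \frac{12 r + r}{8} = - \frac{13 r}{8}$)
$\left(-423 + 306\right) V{\left(6 \cdot 4,-21 \right)} = \left(-423 + 306\right) \left(\left(- \frac{13}{8}\right) \left(-21\right)\right) = \left(-117\right) \frac{273}{8} = - \frac{31941}{8}$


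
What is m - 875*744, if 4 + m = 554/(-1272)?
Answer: -414038821/636 ≈ -6.5100e+5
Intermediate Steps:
m = -2821/636 (m = -4 + 554/(-1272) = -4 + 554*(-1/1272) = -4 - 277/636 = -2821/636 ≈ -4.4355)
m - 875*744 = -2821/636 - 875*744 = -2821/636 - 651000 = -414038821/636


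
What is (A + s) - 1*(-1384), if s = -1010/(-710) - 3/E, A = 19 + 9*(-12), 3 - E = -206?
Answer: 19237401/14839 ≈ 1296.4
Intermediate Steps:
E = 209 (E = 3 - 1*(-206) = 3 + 206 = 209)
A = -89 (A = 19 - 108 = -89)
s = 20896/14839 (s = -1010/(-710) - 3/209 = -1010*(-1/710) - 3*1/209 = 101/71 - 3/209 = 20896/14839 ≈ 1.4082)
(A + s) - 1*(-1384) = (-89 + 20896/14839) - 1*(-1384) = -1299775/14839 + 1384 = 19237401/14839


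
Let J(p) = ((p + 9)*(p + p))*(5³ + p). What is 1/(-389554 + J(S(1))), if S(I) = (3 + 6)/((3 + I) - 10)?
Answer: -4/1569331 ≈ -2.5489e-6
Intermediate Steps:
S(I) = 9/(-7 + I)
J(p) = 2*p*(9 + p)*(125 + p) (J(p) = ((9 + p)*(2*p))*(125 + p) = (2*p*(9 + p))*(125 + p) = 2*p*(9 + p)*(125 + p))
1/(-389554 + J(S(1))) = 1/(-389554 + 2*(9/(-7 + 1))*(1125 + (9/(-7 + 1))² + 134*(9/(-7 + 1)))) = 1/(-389554 + 2*(9/(-6))*(1125 + (9/(-6))² + 134*(9/(-6)))) = 1/(-389554 + 2*(9*(-⅙))*(1125 + (9*(-⅙))² + 134*(9*(-⅙)))) = 1/(-389554 + 2*(-3/2)*(1125 + (-3/2)² + 134*(-3/2))) = 1/(-389554 + 2*(-3/2)*(1125 + 9/4 - 201)) = 1/(-389554 + 2*(-3/2)*(3705/4)) = 1/(-389554 - 11115/4) = 1/(-1569331/4) = -4/1569331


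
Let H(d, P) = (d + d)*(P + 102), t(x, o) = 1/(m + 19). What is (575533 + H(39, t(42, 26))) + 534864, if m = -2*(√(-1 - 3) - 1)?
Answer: 511088959/457 + 312*I/457 ≈ 1.1184e+6 + 0.68271*I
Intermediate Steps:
m = 2 - 4*I (m = -2*(√(-4) - 1) = -2*(2*I - 1) = -2*(-1 + 2*I) = 2 - 4*I ≈ 2.0 - 4.0*I)
t(x, o) = (21 + 4*I)/457 (t(x, o) = 1/((2 - 4*I) + 19) = 1/(21 - 4*I) = (21 + 4*I)/457)
H(d, P) = 2*d*(102 + P) (H(d, P) = (2*d)*(102 + P) = 2*d*(102 + P))
(575533 + H(39, t(42, 26))) + 534864 = (575533 + 2*39*(102 + (21/457 + 4*I/457))) + 534864 = (575533 + 2*39*(46635/457 + 4*I/457)) + 534864 = (575533 + (3637530/457 + 312*I/457)) + 534864 = (266656111/457 + 312*I/457) + 534864 = 511088959/457 + 312*I/457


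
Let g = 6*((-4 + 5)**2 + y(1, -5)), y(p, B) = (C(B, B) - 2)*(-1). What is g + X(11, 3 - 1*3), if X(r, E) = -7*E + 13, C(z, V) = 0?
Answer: 31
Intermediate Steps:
y(p, B) = 2 (y(p, B) = (0 - 2)*(-1) = -2*(-1) = 2)
X(r, E) = 13 - 7*E
g = 18 (g = 6*((-4 + 5)**2 + 2) = 6*(1**2 + 2) = 6*(1 + 2) = 6*3 = 18)
g + X(11, 3 - 1*3) = 18 + (13 - 7*(3 - 1*3)) = 18 + (13 - 7*(3 - 3)) = 18 + (13 - 7*0) = 18 + (13 + 0) = 18 + 13 = 31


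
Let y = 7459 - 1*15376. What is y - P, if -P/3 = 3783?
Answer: 3432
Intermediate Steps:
P = -11349 (P = -3*3783 = -11349)
y = -7917 (y = 7459 - 15376 = -7917)
y - P = -7917 - 1*(-11349) = -7917 + 11349 = 3432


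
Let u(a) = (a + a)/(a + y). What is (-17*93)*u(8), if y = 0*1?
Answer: -3162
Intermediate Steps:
y = 0
u(a) = 2 (u(a) = (a + a)/(a + 0) = (2*a)/a = 2)
(-17*93)*u(8) = -17*93*2 = -1581*2 = -3162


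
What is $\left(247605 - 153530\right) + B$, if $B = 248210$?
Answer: $342285$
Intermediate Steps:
$\left(247605 - 153530\right) + B = \left(247605 - 153530\right) + 248210 = 94075 + 248210 = 342285$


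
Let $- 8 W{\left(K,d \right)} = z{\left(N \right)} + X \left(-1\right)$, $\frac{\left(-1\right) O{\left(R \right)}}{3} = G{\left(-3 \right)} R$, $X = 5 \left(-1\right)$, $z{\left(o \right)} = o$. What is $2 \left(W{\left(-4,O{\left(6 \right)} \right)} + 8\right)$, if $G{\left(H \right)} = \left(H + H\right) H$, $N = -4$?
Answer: $\frac{63}{4} \approx 15.75$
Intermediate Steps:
$X = -5$
$G{\left(H \right)} = 2 H^{2}$ ($G{\left(H \right)} = 2 H H = 2 H^{2}$)
$O{\left(R \right)} = - 54 R$ ($O{\left(R \right)} = - 3 \cdot 2 \left(-3\right)^{2} R = - 3 \cdot 2 \cdot 9 R = - 3 \cdot 18 R = - 54 R$)
$W{\left(K,d \right)} = - \frac{1}{8}$ ($W{\left(K,d \right)} = - \frac{-4 - -5}{8} = - \frac{-4 + 5}{8} = \left(- \frac{1}{8}\right) 1 = - \frac{1}{8}$)
$2 \left(W{\left(-4,O{\left(6 \right)} \right)} + 8\right) = 2 \left(- \frac{1}{8} + 8\right) = 2 \cdot \frac{63}{8} = \frac{63}{4}$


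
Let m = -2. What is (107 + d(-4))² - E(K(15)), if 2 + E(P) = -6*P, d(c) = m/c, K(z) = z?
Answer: 46593/4 ≈ 11648.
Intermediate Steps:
d(c) = -2/c
E(P) = -2 - 6*P
(107 + d(-4))² - E(K(15)) = (107 - 2/(-4))² - (-2 - 6*15) = (107 - 2*(-¼))² - (-2 - 90) = (107 + ½)² - 1*(-92) = (215/2)² + 92 = 46225/4 + 92 = 46593/4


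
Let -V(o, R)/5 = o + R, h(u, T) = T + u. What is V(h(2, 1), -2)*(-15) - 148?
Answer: -73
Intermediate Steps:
V(o, R) = -5*R - 5*o (V(o, R) = -5*(o + R) = -5*(R + o) = -5*R - 5*o)
V(h(2, 1), -2)*(-15) - 148 = (-5*(-2) - 5*(1 + 2))*(-15) - 148 = (10 - 5*3)*(-15) - 148 = (10 - 15)*(-15) - 148 = -5*(-15) - 148 = 75 - 148 = -73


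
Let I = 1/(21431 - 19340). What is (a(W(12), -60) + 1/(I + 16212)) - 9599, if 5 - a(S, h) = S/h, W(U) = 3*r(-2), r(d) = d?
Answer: -3252332048803/338992930 ≈ -9594.1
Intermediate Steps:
I = 1/2091 ≈ 0.00047824
W(U) = -6 (W(U) = 3*(-2) = -6)
a(S, h) = 5 - S/h
(a(W(12), -60) + 1/(I + 16212)) - 9599 = ((5 - 1*(-6)/(-60)) + 1/(1/2091 + 16212)) - 9599 = ((5 - 1*(-6)*(-1/60)) + 1/(33899293/2091)) - 9599 = ((5 - 1/10) + 2091/33899293) - 9599 = (49/10 + 2091/33899293) - 9599 = 1661086267/338992930 - 9599 = -3252332048803/338992930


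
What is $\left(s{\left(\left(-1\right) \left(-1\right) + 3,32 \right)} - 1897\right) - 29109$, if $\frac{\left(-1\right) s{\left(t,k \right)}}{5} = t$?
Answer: $-31026$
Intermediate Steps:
$s{\left(t,k \right)} = - 5 t$
$\left(s{\left(\left(-1\right) \left(-1\right) + 3,32 \right)} - 1897\right) - 29109 = \left(- 5 \left(\left(-1\right) \left(-1\right) + 3\right) - 1897\right) - 29109 = \left(- 5 \left(1 + 3\right) - 1897\right) - 29109 = \left(\left(-5\right) 4 - 1897\right) - 29109 = \left(-20 - 1897\right) - 29109 = -1917 - 29109 = -31026$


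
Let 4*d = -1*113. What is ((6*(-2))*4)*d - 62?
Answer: 1294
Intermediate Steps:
d = -113/4 (d = (-1*113)/4 = (¼)*(-113) = -113/4 ≈ -28.250)
((6*(-2))*4)*d - 62 = ((6*(-2))*4)*(-113/4) - 62 = -12*4*(-113/4) - 62 = -48*(-113/4) - 62 = 1356 - 62 = 1294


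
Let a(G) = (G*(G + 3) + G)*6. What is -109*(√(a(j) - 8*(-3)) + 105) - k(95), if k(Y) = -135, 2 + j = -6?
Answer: -11310 - 654*√6 ≈ -12912.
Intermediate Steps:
j = -8 (j = -2 - 6 = -8)
a(G) = 6*G + 6*G*(3 + G) (a(G) = (G*(3 + G) + G)*6 = (G + G*(3 + G))*6 = 6*G + 6*G*(3 + G))
-109*(√(a(j) - 8*(-3)) + 105) - k(95) = -109*(√(6*(-8)*(4 - 8) - 8*(-3)) + 105) - 1*(-135) = -109*(√(6*(-8)*(-4) + 24) + 105) + 135 = -109*(√(192 + 24) + 105) + 135 = -109*(√216 + 105) + 135 = -109*(6*√6 + 105) + 135 = -109*(105 + 6*√6) + 135 = (-11445 - 654*√6) + 135 = -11310 - 654*√6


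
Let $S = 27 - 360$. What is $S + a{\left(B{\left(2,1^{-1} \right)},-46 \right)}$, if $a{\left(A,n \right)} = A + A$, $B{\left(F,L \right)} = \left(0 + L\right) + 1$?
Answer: $-329$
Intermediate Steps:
$B{\left(F,L \right)} = 1 + L$ ($B{\left(F,L \right)} = L + 1 = 1 + L$)
$S = -333$ ($S = 27 - 360 = -333$)
$a{\left(A,n \right)} = 2 A$
$S + a{\left(B{\left(2,1^{-1} \right)},-46 \right)} = -333 + 2 \left(1 + 1^{-1}\right) = -333 + 2 \left(1 + 1\right) = -333 + 2 \cdot 2 = -333 + 4 = -329$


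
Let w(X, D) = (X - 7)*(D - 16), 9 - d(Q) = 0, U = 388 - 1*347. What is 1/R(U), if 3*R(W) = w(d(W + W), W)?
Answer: 3/50 ≈ 0.060000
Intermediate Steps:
U = 41 (U = 388 - 347 = 41)
d(Q) = 9 (d(Q) = 9 - 1*0 = 9 + 0 = 9)
w(X, D) = (-16 + D)*(-7 + X) (w(X, D) = (-7 + X)*(-16 + D) = (-16 + D)*(-7 + X))
R(W) = -32/3 + 2*W/3 (R(W) = (112 - 16*9 - 7*W + W*9)/3 = (112 - 144 - 7*W + 9*W)/3 = (-32 + 2*W)/3 = -32/3 + 2*W/3)
1/R(U) = 1/(-32/3 + (⅔)*41) = 1/(-32/3 + 82/3) = 1/(50/3) = 3/50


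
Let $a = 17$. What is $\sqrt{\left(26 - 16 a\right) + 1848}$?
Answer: $3 \sqrt{178} \approx 40.025$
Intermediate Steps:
$\sqrt{\left(26 - 16 a\right) + 1848} = \sqrt{\left(26 - 272\right) + 1848} = \sqrt{-246 + 1848} = \sqrt{1602} = 3 \sqrt{178}$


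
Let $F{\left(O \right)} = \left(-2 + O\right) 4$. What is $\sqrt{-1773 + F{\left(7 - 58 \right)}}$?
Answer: $i \sqrt{1985} \approx 44.553 i$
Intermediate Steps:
$F{\left(O \right)} = -8 + 4 O$
$\sqrt{-1773 + F{\left(7 - 58 \right)}} = \sqrt{-1773 + \left(-8 + 4 \left(7 - 58\right)\right)} = \sqrt{-1773 + \left(-8 + 4 \left(-51\right)\right)} = \sqrt{-1773 - 212} = \sqrt{-1985} = i \sqrt{1985}$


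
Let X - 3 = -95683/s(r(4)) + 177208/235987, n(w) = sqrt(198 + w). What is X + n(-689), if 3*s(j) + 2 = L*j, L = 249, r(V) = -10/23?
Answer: 1560260932933/598463032 + I*sqrt(491) ≈ 2607.1 + 22.159*I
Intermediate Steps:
r(V) = -10/23 (r(V) = -10*1/23 = -10/23)
s(j) = -2/3 + 83*j (s(j) = -2/3 + (249*j)/3 = -2/3 + 83*j)
X = 1560260932933/598463032 (X = 3 + (-95683/(-2/3 + 83*(-10/23)) + 177208/235987) = 3 + (-95683/(-2/3 - 830/23) + 177208*(1/235987)) = 3 + (-95683/(-2536/69) + 177208/235987) = 3 + (-95683*(-69/2536) + 177208/235987) = 3 + (6602127/2536 + 177208/235987) = 3 + 1558465543837/598463032 = 1560260932933/598463032 ≈ 2607.1)
X + n(-689) = 1560260932933/598463032 + sqrt(198 - 689) = 1560260932933/598463032 + sqrt(-491) = 1560260932933/598463032 + I*sqrt(491)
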